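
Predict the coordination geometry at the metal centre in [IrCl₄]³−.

square planar

Each chloride is −1; balancing the −3 overall charge requires Ir(I).
Group 9 minus oxidation state 1 gives a d⁸ configuration.
With 4 monodentate ligands the coordination number is 4.
A 5d d⁸ ion has a large crystal-field splitting; square planar leaves the high-energy d_{x²−y²} orbital empty and maximises CFSE.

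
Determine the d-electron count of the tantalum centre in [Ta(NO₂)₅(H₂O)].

d0

Each nitro (N-bound nitrite) is −1; water is neutral; balancing the 0 overall charge requires Ta(V).
Ta sits in group 5, so the d-electron count is 5 − 5 = 0.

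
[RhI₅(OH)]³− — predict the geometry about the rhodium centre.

Summing ligand charges against the −3 overall charge gives an oxidation state of +3 for rhodium.
Rh sits in group 9, so the d-electron count is 9 − 3 = 6.
Coordination number: 6.
Six donors around a single metal centre give an octahedral coordination sphere.

octahedral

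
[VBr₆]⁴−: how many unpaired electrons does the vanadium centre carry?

3 unpaired electrons

Ligand charges: each bromide is −1. With an overall charge of −4 the vanadium centre must be in the +2 oxidation state.
Vanadium is a group-5 element; V(II) is therefore d³.
In an octahedral field the d³ configuration is t₂g³e_g⁰ (only one arrangement possible), giving 3 unpaired electrons.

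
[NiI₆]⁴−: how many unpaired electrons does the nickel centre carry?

2

Each iodide is −1; balancing the −4 overall charge requires Ni(II).
Group 10 minus oxidation state 2 gives a d⁸ configuration.
In an octahedral field the d⁸ configuration is t₂g⁶e_g² (only one arrangement possible), giving 2 unpaired electrons.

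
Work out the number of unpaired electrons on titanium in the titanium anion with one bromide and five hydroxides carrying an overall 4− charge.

2 unpaired electrons

Summing ligand charges against the −4 overall charge gives an oxidation state of +2 for titanium.
Group 4 minus oxidation state 2 gives a d² configuration.
In an octahedral field the d² configuration is t₂g²e_g⁰ (only one arrangement possible), giving 2 unpaired electrons.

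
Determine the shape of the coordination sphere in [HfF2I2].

Ligand charges: each fluoride is −1; each iodide is −1. With an overall charge of 0 the hafnium centre must be in the +4 oxidation state.
Hf sits in group 4, so the d-electron count is 4 − 4 = 0.
With 4 monodentate ligands the coordination number is 4.
A d⁰ ion has no crystal-field stabilisation preference between square planar and tetrahedral, so four ligands adopt the sterically favoured tetrahedral geometry.

tetrahedral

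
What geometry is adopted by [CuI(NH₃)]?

linear

Ligand charges: each iodide is −1; ammonia is neutral. With an overall charge of 0 the copper centre must be in the +1 oxidation state.
Cu sits in group 11, so the d-electron count is 11 − 1 = 10.
Coordination number: 2.
A d¹⁰ ion with only two ligands adopts a linear arrangement (sp hybridisation; no CFSE preference).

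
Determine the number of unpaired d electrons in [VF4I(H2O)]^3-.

3 unpaired electrons

Each fluoride is −1; each iodide is −1; water is neutral; balancing the −3 overall charge requires V(II).
Vanadium is a group-5 element; V(II) is therefore d³.
In an octahedral field the d³ configuration is t₂g³e_g⁰ (only one arrangement possible), giving 3 unpaired electrons.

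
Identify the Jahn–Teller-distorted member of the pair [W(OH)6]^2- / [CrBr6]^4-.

[W(OH)6]^2-: Each hydroxide is −1; balancing the −2 overall charge requires W(IV). W sits in group 6, so the d-electron count is 6 − 4 = 2. The d² configuration leaves the e_g set evenly filled (or empty) — no strong Jahn–Teller driving force.
[CrBr6]^4-: Summing ligand charges against the −4 overall charge gives an oxidation state of +2 for chromium. Cr sits in group 6, so the d-electron count is 6 − 2 = 4. Bromide is a weak-field ligand for a first-row metal, so the complex is high-spin. The t₂g³e_g¹ (high-spin) configuration has an unevenly filled e_g set; the Jahn–Teller theorem predicts a tetragonal distortion (typically axial elongation) to lift the degeneracy.

[CrBr6]^4-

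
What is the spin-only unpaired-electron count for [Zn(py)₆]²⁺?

0

Ligand charges: pyridine is neutral. With an overall charge of +2 the zinc centre must be in the +2 oxidation state.
Zn sits in group 12, so the d-electron count is 12 − 2 = 10.
In an octahedral field the d¹⁰ configuration is t₂g⁶e_g⁴, giving 0 unpaired electrons.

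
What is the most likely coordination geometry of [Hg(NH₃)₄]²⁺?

Ammonia is neutral; balancing the +2 overall charge requires Hg(II).
Group 12 minus oxidation state 2 gives a d¹⁰ configuration.
Coordination number: 4.
A d¹⁰ ion has no crystal-field stabilisation preference between square planar and tetrahedral, so four ligands adopt the sterically favoured tetrahedral geometry.

tetrahedral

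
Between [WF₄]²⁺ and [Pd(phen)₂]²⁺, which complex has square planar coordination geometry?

For [WF₄]²⁺: Each fluoride is −1; balancing the +2 overall charge requires W(VI). W sits in group 6, so the d-electron count is 6 − 6 = 0. A d⁰ ion has no crystal-field stabilisation preference between square planar and tetrahedral, so four ligands adopt the sterically favoured tetrahedral geometry. → tetrahedral.
For [Pd(phen)₂]²⁺: Ligand charges: 1,10-phenanthroline is neutral. With an overall charge of +2 the palladium centre must be in the +2 oxidation state. Group 10 minus oxidation state 2 gives a d⁸ configuration. A 4d d⁸ ion has a large crystal-field splitting; square planar leaves the high-energy d_{x²−y²} orbital empty and maximises CFSE. → square planar.

[Pd(phen)₂]²⁺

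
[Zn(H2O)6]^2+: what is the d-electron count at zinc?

Ligand charges: water is neutral. With an overall charge of +2 the zinc centre must be in the +2 oxidation state.
Group 12 minus oxidation state 2 gives a d¹⁰ configuration.

d¹⁰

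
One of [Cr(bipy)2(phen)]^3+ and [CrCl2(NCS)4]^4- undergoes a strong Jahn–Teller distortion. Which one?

[Cr(bipy)2(phen)]^3+: Ligand charges: 2,2′-bipyridine is neutral; 1,10-phenanthroline is neutral. With an overall charge of +3 the chromium centre must be in the +3 oxidation state. Chromium is a group-6 element; Cr(III) is therefore d³. The d³ configuration leaves the e_g set evenly filled (or empty) — no strong Jahn–Teller driving force.
[CrCl2(NCS)4]^4-: Each chloride is −1; each isothiocyanate is −1; balancing the −4 overall charge requires Cr(II). Group 6 minus oxidation state 2 gives a d⁴ configuration. Chloride and isothiocyanate are weak-field ligands for a first-row metal, so the complex is high-spin. The t₂g³e_g¹ (high-spin) configuration has an unevenly filled e_g set; the Jahn–Teller theorem predicts a tetragonal distortion (typically axial elongation) to lift the degeneracy.

[CrCl2(NCS)4]^4-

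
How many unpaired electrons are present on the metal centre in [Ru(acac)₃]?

1

Each acetylacetonate is −1; balancing the 0 overall charge requires Ru(III).
Ruthenium is a group-8 element; Ru(III) is therefore d⁵.
Counting donor atoms: 3×acetylacetonate (bidentate) → 6 donors. Coordination number = 6.
The spin state decides the count: a 4d ion has a large Δₒ and is invariably low-spin.
An octahedral low-spin d⁵ ion is t₂g⁵e_g⁰, giving 1 unpaired electron.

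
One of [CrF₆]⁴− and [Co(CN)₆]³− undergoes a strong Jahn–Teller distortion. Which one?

[CrF₆]⁴−: Each fluoride is −1; balancing the −4 overall charge requires Cr(II). Group 6 minus oxidation state 2 gives a d⁴ configuration. Fluoride is a weak-field ligand for a first-row metal, so the complex is high-spin. The t₂g³e_g¹ (high-spin) configuration has an unevenly filled e_g set; the Jahn–Teller theorem predicts a tetragonal distortion (typically axial elongation) to lift the degeneracy.
[Co(CN)₆]³−: Ligand charges: each cyanide is −1. With an overall charge of −3 the cobalt centre must be in the +3 oxidation state. Cobalt is a group-9 element; Co(III) is therefore d⁶. Co(III) has an exceptionally large octahedral splitting and is low-spin with essentially every ligand except fluoride. The d⁶ configuration leaves the e_g set evenly filled (or empty) — no strong Jahn–Teller driving force.

[CrF₆]⁴−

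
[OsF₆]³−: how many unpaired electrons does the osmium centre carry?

Each fluoride is −1; balancing the −3 overall charge requires Os(III).
Osmium is a group-8 element; Os(III) is therefore d⁵.
The spin state decides the count: a 5d ion has a large Δₒ and is invariably low-spin.
An octahedral low-spin d⁵ ion is t₂g⁵e_g⁰, giving 1 unpaired electron.

1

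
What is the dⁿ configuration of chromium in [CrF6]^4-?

d⁴

Summing ligand charges against the −4 overall charge gives an oxidation state of +2 for chromium.
Group 6 minus oxidation state 2 gives a d⁴ configuration.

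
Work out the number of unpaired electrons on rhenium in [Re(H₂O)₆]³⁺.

2 unpaired electrons

Summing ligand charges against the +3 overall charge gives an oxidation state of +3 for rhenium.
Re sits in group 7, so the d-electron count is 7 − 3 = 4.
The spin state decides the count: a 5d ion has a large Δₒ and is invariably low-spin.
An octahedral low-spin d⁴ ion is t₂g⁴e_g⁰, giving 2 unpaired electrons.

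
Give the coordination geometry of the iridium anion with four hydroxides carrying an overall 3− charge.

square planar

Summing ligand charges against the −3 overall charge gives an oxidation state of +1 for iridium.
Group 9 minus oxidation state 1 gives a d⁸ configuration.
Coordination number: 4.
A 5d d⁸ ion has a large crystal-field splitting; square planar leaves the high-energy d_{x²−y²} orbital empty and maximises CFSE.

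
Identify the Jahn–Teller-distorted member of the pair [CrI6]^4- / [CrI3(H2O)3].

[CrI6]^4-

[CrI6]^4-: Each iodide is −1; balancing the −4 overall charge requires Cr(II). Chromium is a group-6 element; Cr(II) is therefore d⁴. Iodide is a weak-field ligand for a first-row metal, so the complex is high-spin. The t₂g³e_g¹ (high-spin) configuration has an unevenly filled e_g set; the Jahn–Teller theorem predicts a tetragonal distortion (typically axial elongation) to lift the degeneracy.
[CrI3(H2O)3]: Each iodide is −1; water is neutral; balancing the 0 overall charge requires Cr(III). Cr sits in group 6, so the d-electron count is 6 − 3 = 3. The d³ configuration leaves the e_g set evenly filled (or empty) — no strong Jahn–Teller driving force.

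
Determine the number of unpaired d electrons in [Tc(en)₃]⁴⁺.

3

Ethylenediamine is neutral; balancing the +4 overall charge requires Tc(IV).
Tc sits in group 7, so the d-electron count is 7 − 4 = 3.
Counting donor atoms: 3×ethylenediamine (bidentate) → 6 donors. Coordination number = 6.
In an octahedral field the d³ configuration is t₂g³e_g⁰ (only one arrangement possible), giving 3 unpaired electrons.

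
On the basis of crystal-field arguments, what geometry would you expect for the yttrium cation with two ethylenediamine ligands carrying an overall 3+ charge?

Ethylenediamine is neutral; balancing the +3 overall charge requires Y(III).
Yttrium is a group-3 element; Y(III) is therefore d⁰.
Counting donor atoms: 2×ethylenediamine (bidentate) → 4 donors. Coordination number = 4.
A d⁰ ion has no crystal-field stabilisation preference between square planar and tetrahedral, so four ligands adopt the sterically favoured tetrahedral geometry.

tetrahedral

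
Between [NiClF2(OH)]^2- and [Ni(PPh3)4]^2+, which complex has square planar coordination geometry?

[Ni(PPh3)4]^2+

For [NiClF2(OH)]^2-: Each chloride is −1; each fluoride is −1; each hydroxide is −1; balancing the −2 overall charge requires Ni(II). Nickel is a group-10 element; Ni(II) is therefore d⁸. Chloride, fluoride, and hydroxide are weak-field ligands. With weak-field ligands the CFSE gain from square planar is small, so a 3d d⁸ ion takes the sterically preferred tetrahedral geometry. → tetrahedral.
For [Ni(PPh3)4]^2+: Ligand charges: triphenylphosphine is neutral. With an overall charge of +2 the nickel centre must be in the +2 oxidation state. Nickel is a group-10 element; Ni(II) is therefore d⁸. Triphenylphosphine is a strong-field ligand (high in the spectrochemical series). A 3d d⁸ ion with strong-field ligands gains enough CFSE to favour square planar over tetrahedral. → square planar.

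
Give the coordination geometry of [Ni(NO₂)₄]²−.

Ligand charges: each nitro (N-bound nitrite) is −1. With an overall charge of −2 the nickel centre must be in the +2 oxidation state.
Nickel is a group-10 element; Ni(II) is therefore d⁸.
With 4 monodentate ligands the coordination number is 4.
Nitro (N-bound nitrite) is a strong-field ligand (high in the spectrochemical series).
A 3d d⁸ ion with strong-field ligands gains enough CFSE to favour square planar over tetrahedral.

square planar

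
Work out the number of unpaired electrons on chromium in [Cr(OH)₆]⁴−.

Summing ligand charges against the −4 overall charge gives an oxidation state of +2 for chromium.
Cr sits in group 6, so the d-electron count is 6 − 2 = 4.
The spin state decides the count: Hydroxide is a weak-field ligand for a first-row metal, so the complex is high-spin.
An octahedral high-spin d⁴ ion is t₂g³e_g¹, giving 4 unpaired electrons.

4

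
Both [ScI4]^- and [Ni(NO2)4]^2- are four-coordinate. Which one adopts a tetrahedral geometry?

For [ScI4]^-: Each iodide is −1; balancing the −1 overall charge requires Sc(III). Scandium is a group-3 element; Sc(III) is therefore d⁰. A d⁰ ion has no crystal-field stabilisation preference between square planar and tetrahedral, so four ligands adopt the sterically favoured tetrahedral geometry. → tetrahedral.
For [Ni(NO2)4]^2-: Each nitro (N-bound nitrite) is −1; balancing the −2 overall charge requires Ni(II). Nickel is a group-10 element; Ni(II) is therefore d⁸. Nitro (N-bound nitrite) is a strong-field ligand (high in the spectrochemical series). A 3d d⁸ ion with strong-field ligands gains enough CFSE to favour square planar over tetrahedral. → square planar.

[ScI4]^-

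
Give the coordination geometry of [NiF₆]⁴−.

octahedral

Ligand charges: each fluoride is −1. With an overall charge of −4 the nickel centre must be in the +2 oxidation state.
Group 10 minus oxidation state 2 gives a d⁸ configuration.
Coordination number: 6.
Six donors around a single metal centre give an octahedral coordination sphere.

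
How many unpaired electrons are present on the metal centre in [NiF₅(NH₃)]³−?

Ligand charges: each fluoride is −1; ammonia is neutral. With an overall charge of −3 the nickel centre must be in the +2 oxidation state.
Group 10 minus oxidation state 2 gives a d⁸ configuration.
In an octahedral field the d⁸ configuration is t₂g⁶e_g² (only one arrangement possible), giving 2 unpaired electrons.

2 unpaired electrons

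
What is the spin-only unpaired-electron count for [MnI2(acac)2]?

3

Each iodide is −1; each acetylacetonate is −1; balancing the 0 overall charge requires Mn(IV).
Group 7 minus oxidation state 4 gives a d³ configuration.
Counting donor atoms: 2×iodide (monodentate) → 2 donors; 2×acetylacetonate (bidentate) → 4 donors. Coordination number = 6.
In an octahedral field the d³ configuration is t₂g³e_g⁰ (only one arrangement possible), giving 3 unpaired electrons.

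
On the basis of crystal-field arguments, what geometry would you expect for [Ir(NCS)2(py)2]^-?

square planar

Ligand charges: each isothiocyanate is −1; pyridine is neutral. With an overall charge of −1 the iridium centre must be in the +1 oxidation state.
Iridium is a group-9 element; Ir(I) is therefore d⁸.
With 4 monodentate ligands the coordination number is 4.
A 5d d⁸ ion has a large crystal-field splitting; square planar leaves the high-energy d_{x²−y²} orbital empty and maximises CFSE.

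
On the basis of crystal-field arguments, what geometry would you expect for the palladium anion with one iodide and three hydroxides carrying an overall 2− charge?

square planar

Ligand charges: each iodide is −1; each hydroxide is −1. With an overall charge of −2 the palladium centre must be in the +2 oxidation state.
Pd sits in group 10, so the d-electron count is 10 − 2 = 8.
Coordination number: 4.
A 4d d⁸ ion has a large crystal-field splitting; square planar leaves the high-energy d_{x²−y²} orbital empty and maximises CFSE.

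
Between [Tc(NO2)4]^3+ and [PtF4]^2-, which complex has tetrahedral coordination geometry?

For [Tc(NO2)4]^3+: Ligand charges: each nitro (N-bound nitrite) is −1. With an overall charge of +3 the technetium centre must be in the +7 oxidation state. Group 7 minus oxidation state 7 gives a d⁰ configuration. A d⁰ ion has no crystal-field stabilisation preference between square planar and tetrahedral, so four ligands adopt the sterically favoured tetrahedral geometry. → tetrahedral.
For [PtF4]^2-: Ligand charges: each fluoride is −1. With an overall charge of −2 the platinum centre must be in the +2 oxidation state. Group 10 minus oxidation state 2 gives a d⁸ configuration. A 5d d⁸ ion has a large crystal-field splitting; square planar leaves the high-energy d_{x²−y²} orbital empty and maximises CFSE. → square planar.

[Tc(NO2)4]^3+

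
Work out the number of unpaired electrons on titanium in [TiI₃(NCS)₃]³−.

Summing ligand charges against the −3 overall charge gives an oxidation state of +3 for titanium.
Titanium is a group-4 element; Ti(III) is therefore d¹.
In an octahedral field the d¹ configuration is t₂g¹e_g⁰ (only one arrangement possible), giving 1 unpaired electron.

1 unpaired electron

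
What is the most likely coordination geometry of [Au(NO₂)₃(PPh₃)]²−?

tetrahedral

Each nitro (N-bound nitrite) is −1; triphenylphosphine is neutral; balancing the −2 overall charge requires Au(I).
Au sits in group 11, so the d-electron count is 11 − 1 = 10.
Coordination number: 4.
A d¹⁰ ion has no crystal-field stabilisation preference between square planar and tetrahedral, so four ligands adopt the sterically favoured tetrahedral geometry.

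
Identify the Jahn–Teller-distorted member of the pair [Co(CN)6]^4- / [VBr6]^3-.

[Co(CN)6]^4-: Summing ligand charges against the −4 overall charge gives an oxidation state of +2 for cobalt. Group 9 minus oxidation state 2 gives a d⁷ configuration. Cyanide is a strong-field ligand (high in the spectrochemical series) for a first-row metal, so the complex is low-spin. The t₂g⁶e_g¹ (low-spin) configuration has an unevenly filled e_g set; the Jahn–Teller theorem predicts a tetragonal distortion (typically axial elongation) to lift the degeneracy.
[VBr6]^3-: Summing ligand charges against the −3 overall charge gives an oxidation state of +3 for vanadium. Vanadium is a group-5 element; V(III) is therefore d². The d² configuration leaves the e_g set evenly filled (or empty) — no strong Jahn–Teller driving force.

[Co(CN)6]^4-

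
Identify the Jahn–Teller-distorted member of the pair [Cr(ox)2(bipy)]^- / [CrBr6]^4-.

[CrBr6]^4-

[Cr(ox)2(bipy)]^-: Ligand charges: each oxalate is −2; 2,2′-bipyridine is neutral. With an overall charge of −1 the chromium centre must be in the +3 oxidation state. Chromium is a group-6 element; Cr(III) is therefore d³. The d³ configuration leaves the e_g set evenly filled (or empty) — no strong Jahn–Teller driving force.
[CrBr6]^4-: Ligand charges: each bromide is −1. With an overall charge of −4 the chromium centre must be in the +2 oxidation state. Cr sits in group 6, so the d-electron count is 6 − 2 = 4. Bromide is a weak-field ligand for a first-row metal, so the complex is high-spin. The t₂g³e_g¹ (high-spin) configuration has an unevenly filled e_g set; the Jahn–Teller theorem predicts a tetragonal distortion (typically axial elongation) to lift the degeneracy.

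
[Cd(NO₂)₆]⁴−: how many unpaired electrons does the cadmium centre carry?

Summing ligand charges against the −4 overall charge gives an oxidation state of +2 for cadmium.
Group 12 minus oxidation state 2 gives a d¹⁰ configuration.
In an octahedral field the d¹⁰ configuration is t₂g⁶e_g⁴, giving 0 unpaired electrons.

0 unpaired electrons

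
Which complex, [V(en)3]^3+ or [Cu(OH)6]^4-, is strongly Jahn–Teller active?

[V(en)3]^3+: Ethylenediamine is neutral; balancing the +3 overall charge requires V(III). Group 5 minus oxidation state 3 gives a d² configuration. The d² configuration leaves the e_g set evenly filled (or empty) — no strong Jahn–Teller driving force.
[Cu(OH)6]^4-: Summing ligand charges against the −4 overall charge gives an oxidation state of +2 for copper. Group 11 minus oxidation state 2 gives a d⁹ configuration. The t₂g⁶e_g³ configuration has an unevenly filled e_g set; the Jahn–Teller theorem predicts a tetragonal distortion (typically axial elongation) to lift the degeneracy.

[Cu(OH)6]^4-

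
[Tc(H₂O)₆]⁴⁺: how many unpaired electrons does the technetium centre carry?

Water is neutral; balancing the +4 overall charge requires Tc(IV).
Technetium is a group-7 element; Tc(IV) is therefore d³.
In an octahedral field the d³ configuration is t₂g³e_g⁰ (only one arrangement possible), giving 3 unpaired electrons.

3 unpaired electrons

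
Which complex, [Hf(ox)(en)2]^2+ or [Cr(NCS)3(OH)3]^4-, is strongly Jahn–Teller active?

[Hf(ox)(en)2]^2+: Summing ligand charges against the +2 overall charge gives an oxidation state of +4 for hafnium. Group 4 minus oxidation state 4 gives a d⁰ configuration. The d⁰ configuration leaves the e_g set evenly filled (or empty) — no strong Jahn–Teller driving force.
[Cr(NCS)3(OH)3]^4-: Summing ligand charges against the −4 overall charge gives an oxidation state of +2 for chromium. Cr sits in group 6, so the d-electron count is 6 − 2 = 4. Hydroxide and isothiocyanate are weak-field ligands for a first-row metal, so the complex is high-spin. The t₂g³e_g¹ (high-spin) configuration has an unevenly filled e_g set; the Jahn–Teller theorem predicts a tetragonal distortion (typically axial elongation) to lift the degeneracy.

[Cr(NCS)3(OH)3]^4-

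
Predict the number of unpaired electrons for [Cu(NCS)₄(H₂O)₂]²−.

1 unpaired electron

Summing ligand charges against the −2 overall charge gives an oxidation state of +2 for copper.
Group 11 minus oxidation state 2 gives a d⁹ configuration.
In an octahedral field the d⁹ configuration is t₂g⁶e_g³ (only one arrangement possible), giving 1 unpaired electron.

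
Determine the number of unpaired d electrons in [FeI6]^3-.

Summing ligand charges against the −3 overall charge gives an oxidation state of +3 for iron.
Fe sits in group 8, so the d-electron count is 8 − 3 = 5.
The spin state decides the count: Iodide is a weak-field ligand for a first-row metal, so the complex is high-spin.
An octahedral high-spin d⁵ ion is t₂g³e_g², giving 5 unpaired electrons.

5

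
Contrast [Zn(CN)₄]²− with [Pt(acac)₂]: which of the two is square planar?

[Pt(acac)₂]

For [Zn(CN)₄]²−: Each cyanide is −1; balancing the −2 overall charge requires Zn(II). Zn sits in group 12, so the d-electron count is 12 − 2 = 10. A d¹⁰ ion has no crystal-field stabilisation preference between square planar and tetrahedral, so four ligands adopt the sterically favoured tetrahedral geometry. → tetrahedral.
For [Pt(acac)₂]: Summing ligand charges against the 0 overall charge gives an oxidation state of +2 for platinum. Pt sits in group 10, so the d-electron count is 10 − 2 = 8. A 5d d⁸ ion has a large crystal-field splitting; square planar leaves the high-energy d_{x²−y²} orbital empty and maximises CFSE. → square planar.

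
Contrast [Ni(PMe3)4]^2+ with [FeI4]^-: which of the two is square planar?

For [Ni(PMe3)4]^2+: Ligand charges: trimethylphosphine is neutral. With an overall charge of +2 the nickel centre must be in the +2 oxidation state. Ni sits in group 10, so the d-electron count is 10 − 2 = 8. Trimethylphosphine is a strong-field ligand (high in the spectrochemical series). A 3d d⁸ ion with strong-field ligands gains enough CFSE to favour square planar over tetrahedral. → square planar.
For [FeI4]^-: Each iodide is −1; balancing the −1 overall charge requires Fe(III). Fe sits in group 8, so the d-electron count is 8 − 3 = 5. A high-spin d⁵ ion has zero CFSE in either geometry, so four ligands adopt the sterically favoured tetrahedral geometry. → tetrahedral.

[Ni(PMe3)4]^2+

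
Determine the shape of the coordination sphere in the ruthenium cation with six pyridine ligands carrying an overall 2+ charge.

Summing ligand charges against the +2 overall charge gives an oxidation state of +2 for ruthenium.
Ruthenium is a group-8 element; Ru(II) is therefore d⁶.
Coordination number: 6.
Six donors around a single metal centre give an octahedral coordination sphere.

octahedral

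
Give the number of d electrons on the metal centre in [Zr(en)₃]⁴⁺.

d⁰

Summing ligand charges against the +4 overall charge gives an oxidation state of +4 for zirconium.
Zr sits in group 4, so the d-electron count is 4 − 4 = 0.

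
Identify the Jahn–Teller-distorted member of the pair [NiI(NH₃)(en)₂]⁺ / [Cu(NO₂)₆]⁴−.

[Cu(NO₂)₆]⁴−

[NiI(NH₃)(en)₂]⁺: Ligand charges: each iodide is −1; ammonia is neutral; ethylenediamine is neutral. With an overall charge of +1 the nickel centre must be in the +2 oxidation state. Ni sits in group 10, so the d-electron count is 10 − 2 = 8. The d⁸ configuration leaves the e_g set evenly filled (or empty) — no strong Jahn–Teller driving force.
[Cu(NO₂)₆]⁴−: Each nitro (N-bound nitrite) is −1; balancing the −4 overall charge requires Cu(II). Copper is a group-11 element; Cu(II) is therefore d⁹. The t₂g⁶e_g³ configuration has an unevenly filled e_g set; the Jahn–Teller theorem predicts a tetragonal distortion (typically axial elongation) to lift the degeneracy.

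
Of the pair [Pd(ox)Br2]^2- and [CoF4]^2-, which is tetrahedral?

For [Pd(ox)Br2]^2-: Each oxalate is −2; each bromide is −1; balancing the −2 overall charge requires Pd(II). Pd sits in group 10, so the d-electron count is 10 − 2 = 8. A 4d d⁸ ion has a large crystal-field splitting; square planar leaves the high-energy d_{x²−y²} orbital empty and maximises CFSE. → square planar.
For [CoF4]^2-: Each fluoride is −1; balancing the −2 overall charge requires Co(II). Cobalt is a group-9 element; Co(II) is therefore d⁷. For a high-spin 3d d⁷ ion with weak-field ligands the small Δₜ gives little square-planar CFSE advantage, so four ligands adopt the sterically favoured tetrahedral geometry. → tetrahedral.

[CoF4]^2-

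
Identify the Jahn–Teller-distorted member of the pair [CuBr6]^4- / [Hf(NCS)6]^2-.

[CuBr6]^4-: Summing ligand charges against the −4 overall charge gives an oxidation state of +2 for copper. Copper is a group-11 element; Cu(II) is therefore d⁹. The t₂g⁶e_g³ configuration has an unevenly filled e_g set; the Jahn–Teller theorem predicts a tetragonal distortion (typically axial elongation) to lift the degeneracy.
[Hf(NCS)6]^2-: Ligand charges: each isothiocyanate is −1. With an overall charge of −2 the hafnium centre must be in the +4 oxidation state. Hafnium is a group-4 element; Hf(IV) is therefore d⁰. The d⁰ configuration leaves the e_g set evenly filled (or empty) — no strong Jahn–Teller driving force.

[CuBr6]^4-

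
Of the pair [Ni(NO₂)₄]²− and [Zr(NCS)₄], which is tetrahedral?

For [Ni(NO₂)₄]²−: Summing ligand charges against the −2 overall charge gives an oxidation state of +2 for nickel. Group 10 minus oxidation state 2 gives a d⁸ configuration. Nitro (N-bound nitrite) is a strong-field ligand (high in the spectrochemical series). A 3d d⁸ ion with strong-field ligands gains enough CFSE to favour square planar over tetrahedral. → square planar.
For [Zr(NCS)₄]: Summing ligand charges against the 0 overall charge gives an oxidation state of +4 for zirconium. Group 4 minus oxidation state 4 gives a d⁰ configuration. A d⁰ ion has no crystal-field stabilisation preference between square planar and tetrahedral, so four ligands adopt the sterically favoured tetrahedral geometry. → tetrahedral.

[Zr(NCS)₄]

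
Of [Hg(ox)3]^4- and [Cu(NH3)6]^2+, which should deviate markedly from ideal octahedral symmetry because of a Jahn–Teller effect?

[Hg(ox)3]^4-: Ligand charges: each oxalate is −2. With an overall charge of −4 the mercury centre must be in the +2 oxidation state. Mercury is a group-12 element; Hg(II) is therefore d¹⁰. The d¹⁰ configuration leaves the e_g set evenly filled (or empty) — no strong Jahn–Teller driving force.
[Cu(NH3)6]^2+: Summing ligand charges against the +2 overall charge gives an oxidation state of +2 for copper. Cu sits in group 11, so the d-electron count is 11 − 2 = 9. The t₂g⁶e_g³ configuration has an unevenly filled e_g set; the Jahn–Teller theorem predicts a tetragonal distortion (typically axial elongation) to lift the degeneracy.

[Cu(NH3)6]^2+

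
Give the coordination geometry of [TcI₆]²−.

octahedral

Each iodide is −1; balancing the −2 overall charge requires Tc(IV).
Technetium is a group-7 element; Tc(IV) is therefore d³.
With 6 monodentate ligands the coordination number is 6.
Six donors around a single metal centre give an octahedral coordination sphere.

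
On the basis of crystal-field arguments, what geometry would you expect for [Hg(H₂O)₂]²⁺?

Water is neutral; balancing the +2 overall charge requires Hg(II).
Hg sits in group 12, so the d-electron count is 12 − 2 = 10.
With 2 monodentate ligands the coordination number is 2.
A d¹⁰ ion with only two ligands adopts a linear arrangement (sp hybridisation; no CFSE preference).

linear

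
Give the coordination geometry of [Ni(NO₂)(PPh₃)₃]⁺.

Ligand charges: each nitro (N-bound nitrite) is −1; triphenylphosphine is neutral. With an overall charge of +1 the nickel centre must be in the +2 oxidation state.
Ni sits in group 10, so the d-electron count is 10 − 2 = 8.
Coordination number: 4.
Nitro (N-bound nitrite) and triphenylphosphine are strong-field ligands (high in the spectrochemical series).
A 3d d⁸ ion with strong-field ligands gains enough CFSE to favour square planar over tetrahedral.

square planar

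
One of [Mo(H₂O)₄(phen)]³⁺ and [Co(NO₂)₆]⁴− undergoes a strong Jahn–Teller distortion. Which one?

[Mo(H₂O)₄(phen)]³⁺: Summing ligand charges against the +3 overall charge gives an oxidation state of +3 for molybdenum. Molybdenum is a group-6 element; Mo(III) is therefore d³. The d³ configuration leaves the e_g set evenly filled (or empty) — no strong Jahn–Teller driving force.
[Co(NO₂)₆]⁴−: Ligand charges: each nitro (N-bound nitrite) is −1. With an overall charge of −4 the cobalt centre must be in the +2 oxidation state. Cobalt is a group-9 element; Co(II) is therefore d⁷. Nitro (N-bound nitrite) is a strong-field ligand (high in the spectrochemical series) for a first-row metal, so the complex is low-spin. The t₂g⁶e_g¹ (low-spin) configuration has an unevenly filled e_g set; the Jahn–Teller theorem predicts a tetragonal distortion (typically axial elongation) to lift the degeneracy.

[Co(NO₂)₆]⁴−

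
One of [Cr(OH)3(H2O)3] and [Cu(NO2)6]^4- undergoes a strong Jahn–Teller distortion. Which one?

[Cu(NO2)6]^4-

[Cr(OH)3(H2O)3]: Each hydroxide is −1; water is neutral; balancing the 0 overall charge requires Cr(III). Group 6 minus oxidation state 3 gives a d³ configuration. The d³ configuration leaves the e_g set evenly filled (or empty) — no strong Jahn–Teller driving force.
[Cu(NO2)6]^4-: Ligand charges: each nitro (N-bound nitrite) is −1. With an overall charge of −4 the copper centre must be in the +2 oxidation state. Cu sits in group 11, so the d-electron count is 11 − 2 = 9. The t₂g⁶e_g³ configuration has an unevenly filled e_g set; the Jahn–Teller theorem predicts a tetragonal distortion (typically axial elongation) to lift the degeneracy.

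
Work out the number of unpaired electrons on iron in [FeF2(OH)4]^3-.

Each fluoride is −1; each hydroxide is −1; balancing the −3 overall charge requires Fe(III).
Group 8 minus oxidation state 3 gives a d⁵ configuration.
The spin state decides the count: Fluoride and hydroxide are weak-field ligands for a first-row metal, so the complex is high-spin.
An octahedral high-spin d⁵ ion is t₂g³e_g², giving 5 unpaired electrons.

5 unpaired electrons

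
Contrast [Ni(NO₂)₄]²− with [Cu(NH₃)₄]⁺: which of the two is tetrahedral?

For [Ni(NO₂)₄]²−: Summing ligand charges against the −2 overall charge gives an oxidation state of +2 for nickel. Group 10 minus oxidation state 2 gives a d⁸ configuration. Nitro (N-bound nitrite) is a strong-field ligand (high in the spectrochemical series). A 3d d⁸ ion with strong-field ligands gains enough CFSE to favour square planar over tetrahedral. → square planar.
For [Cu(NH₃)₄]⁺: Summing ligand charges against the +1 overall charge gives an oxidation state of +1 for copper. Cu sits in group 11, so the d-electron count is 11 − 1 = 10. A d¹⁰ ion has no crystal-field stabilisation preference between square planar and tetrahedral, so four ligands adopt the sterically favoured tetrahedral geometry. → tetrahedral.

[Cu(NH₃)₄]⁺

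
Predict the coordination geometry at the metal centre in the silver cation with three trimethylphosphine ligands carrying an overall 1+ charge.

Summing ligand charges against the +1 overall charge gives an oxidation state of +1 for silver.
Silver is a group-11 element; Ag(I) is therefore d¹⁰.
Coordination number: 3.
Three ligands around a d¹⁰ centre minimise repulsion in a trigonal-planar arrangement.

trigonal planar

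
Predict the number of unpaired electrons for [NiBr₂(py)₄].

2

Ligand charges: each bromide is −1; pyridine is neutral. With an overall charge of 0 the nickel centre must be in the +2 oxidation state.
Nickel is a group-10 element; Ni(II) is therefore d⁸.
In an octahedral field the d⁸ configuration is t₂g⁶e_g² (only one arrangement possible), giving 2 unpaired electrons.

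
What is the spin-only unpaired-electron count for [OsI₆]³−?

1 unpaired electron

Ligand charges: each iodide is −1. With an overall charge of −3 the osmium centre must be in the +3 oxidation state.
Osmium is a group-8 element; Os(III) is therefore d⁵.
The spin state decides the count: a 5d ion has a large Δₒ and is invariably low-spin.
An octahedral low-spin d⁵ ion is t₂g⁵e_g⁰, giving 1 unpaired electron.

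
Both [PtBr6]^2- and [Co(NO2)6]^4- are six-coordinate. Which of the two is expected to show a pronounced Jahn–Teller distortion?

[Co(NO2)6]^4-

[PtBr6]^2-: Ligand charges: each bromide is −1. With an overall charge of −2 the platinum centre must be in the +4 oxidation state. Group 10 minus oxidation state 4 gives a d⁶ configuration. A 5d ion has a large Δₒ and is invariably low-spin. The d⁶ configuration leaves the e_g set evenly filled (or empty) — no strong Jahn–Teller driving force.
[Co(NO2)6]^4-: Ligand charges: each nitro (N-bound nitrite) is −1. With an overall charge of −4 the cobalt centre must be in the +2 oxidation state. Co sits in group 9, so the d-electron count is 9 − 2 = 7. Nitro (N-bound nitrite) is a strong-field ligand (high in the spectrochemical series) for a first-row metal, so the complex is low-spin. The t₂g⁶e_g¹ (low-spin) configuration has an unevenly filled e_g set; the Jahn–Teller theorem predicts a tetragonal distortion (typically axial elongation) to lift the degeneracy.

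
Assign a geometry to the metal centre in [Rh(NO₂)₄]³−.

Summing ligand charges against the −3 overall charge gives an oxidation state of +1 for rhodium.
Rhodium is a group-9 element; Rh(I) is therefore d⁸.
With 4 monodentate ligands the coordination number is 4.
A 4d d⁸ ion has a large crystal-field splitting; square planar leaves the high-energy d_{x²−y²} orbital empty and maximises CFSE.

square planar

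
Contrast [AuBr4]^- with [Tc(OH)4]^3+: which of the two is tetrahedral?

[Tc(OH)4]^3+

For [AuBr4]^-: Ligand charges: each bromide is −1. With an overall charge of −1 the gold centre must be in the +3 oxidation state. Gold is a group-11 element; Au(III) is therefore d⁸. A 5d d⁸ ion has a large crystal-field splitting; square planar leaves the high-energy d_{x²−y²} orbital empty and maximises CFSE. → square planar.
For [Tc(OH)4]^3+: Each hydroxide is −1; balancing the +3 overall charge requires Tc(VII). Technetium is a group-7 element; Tc(VII) is therefore d⁰. A d⁰ ion has no crystal-field stabilisation preference between square planar and tetrahedral, so four ligands adopt the sterically favoured tetrahedral geometry. → tetrahedral.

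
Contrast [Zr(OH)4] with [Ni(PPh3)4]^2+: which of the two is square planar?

For [Zr(OH)4]: Ligand charges: each hydroxide is −1. With an overall charge of 0 the zirconium centre must be in the +4 oxidation state. Zr sits in group 4, so the d-electron count is 4 − 4 = 0. A d⁰ ion has no crystal-field stabilisation preference between square planar and tetrahedral, so four ligands adopt the sterically favoured tetrahedral geometry. → tetrahedral.
For [Ni(PPh3)4]^2+: Triphenylphosphine is neutral; balancing the +2 overall charge requires Ni(II). Group 10 minus oxidation state 2 gives a d⁸ configuration. Triphenylphosphine is a strong-field ligand (high in the spectrochemical series). A 3d d⁸ ion with strong-field ligands gains enough CFSE to favour square planar over tetrahedral. → square planar.

[Ni(PPh3)4]^2+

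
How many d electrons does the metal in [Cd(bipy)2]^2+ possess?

Ligand charges: 2,2′-bipyridine is neutral. With an overall charge of +2 the cadmium centre must be in the +2 oxidation state.
Cadmium is a group-12 element; Cd(II) is therefore d¹⁰.

d¹⁰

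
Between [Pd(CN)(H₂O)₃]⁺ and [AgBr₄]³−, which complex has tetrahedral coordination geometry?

[AgBr₄]³−

For [Pd(CN)(H₂O)₃]⁺: Summing ligand charges against the +1 overall charge gives an oxidation state of +2 for palladium. Pd sits in group 10, so the d-electron count is 10 − 2 = 8. A 4d d⁸ ion has a large crystal-field splitting; square planar leaves the high-energy d_{x²−y²} orbital empty and maximises CFSE. → square planar.
For [AgBr₄]³−: Summing ligand charges against the −3 overall charge gives an oxidation state of +1 for silver. Ag sits in group 11, so the d-electron count is 11 − 1 = 10. A d¹⁰ ion has no crystal-field stabilisation preference between square planar and tetrahedral, so four ligands adopt the sterically favoured tetrahedral geometry. → tetrahedral.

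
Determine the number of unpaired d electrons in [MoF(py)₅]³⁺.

2

Each fluoride is −1; pyridine is neutral; balancing the +3 overall charge requires Mo(IV).
Mo sits in group 6, so the d-electron count is 6 − 4 = 2.
In an octahedral field the d² configuration is t₂g²e_g⁰ (only one arrangement possible), giving 2 unpaired electrons.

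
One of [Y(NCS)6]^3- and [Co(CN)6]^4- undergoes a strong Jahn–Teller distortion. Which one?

[Co(CN)6]^4-

[Y(NCS)6]^3-: Each isothiocyanate is −1; balancing the −3 overall charge requires Y(III). Group 3 minus oxidation state 3 gives a d⁰ configuration. The d⁰ configuration leaves the e_g set evenly filled (or empty) — no strong Jahn–Teller driving force.
[Co(CN)6]^4-: Ligand charges: each cyanide is −1. With an overall charge of −4 the cobalt centre must be in the +2 oxidation state. Group 9 minus oxidation state 2 gives a d⁷ configuration. Cyanide is a strong-field ligand (high in the spectrochemical series) for a first-row metal, so the complex is low-spin. The t₂g⁶e_g¹ (low-spin) configuration has an unevenly filled e_g set; the Jahn–Teller theorem predicts a tetragonal distortion (typically axial elongation) to lift the degeneracy.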